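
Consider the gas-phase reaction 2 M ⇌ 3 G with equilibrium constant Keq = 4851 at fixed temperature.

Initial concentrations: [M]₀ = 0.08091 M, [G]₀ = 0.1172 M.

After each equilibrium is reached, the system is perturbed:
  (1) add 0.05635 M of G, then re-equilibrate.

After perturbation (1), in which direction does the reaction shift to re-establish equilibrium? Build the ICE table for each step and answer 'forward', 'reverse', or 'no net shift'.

Direction: reverse

Q₀ = 0.2459 vs Keq = 4851 ⇒ Q<K, forward
Step 1:
                   M          G
  Initial    0.08091     0.1172
  Change    -0.07926     0.1189
  Equil     0.001647     0.2361
  solve Keq expr → x = 0.03963; check Q = 4851
Then add 0.05635 M of G.
Step 2:
                   M          G
  Initial   0.001647     0.2924
  Change  6.1287e-04 -9.1931e-04
  Equil      0.00226     0.2915
  solve Keq expr → x = -3.0644e-04; check Q = 4851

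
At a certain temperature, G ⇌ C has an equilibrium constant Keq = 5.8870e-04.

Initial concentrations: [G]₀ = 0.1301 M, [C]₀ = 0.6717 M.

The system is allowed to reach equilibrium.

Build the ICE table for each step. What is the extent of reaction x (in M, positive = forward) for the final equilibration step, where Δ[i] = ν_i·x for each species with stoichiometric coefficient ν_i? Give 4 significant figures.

Q₀ = 5.163 vs Keq = 5.8870e-04 ⇒ Q>K, reverse
Step 1:
                   G          C
  I           0.1301     0.6717
  C           0.6712    -0.6712
  E           0.8013 4.7174e-04
  solve Keq expr → x = -0.6712; check Q = 5.8870e-04

x = -0.6712 M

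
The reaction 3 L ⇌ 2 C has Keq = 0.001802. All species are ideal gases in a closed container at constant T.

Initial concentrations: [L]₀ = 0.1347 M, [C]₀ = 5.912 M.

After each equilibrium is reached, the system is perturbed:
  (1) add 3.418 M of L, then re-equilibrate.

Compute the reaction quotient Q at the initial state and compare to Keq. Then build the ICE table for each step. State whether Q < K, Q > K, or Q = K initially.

Q₀ = 1.4301e+04 vs Keq = 0.001802 ⇒ Q>K, reverse
Step 1:
                   L          C
  I           0.1347      5.912
  C             7.52     -5.013
  E            7.654     0.8989
  solve Keq expr → x = -2.507; check Q = 0.001802
Then add 3.418 M of L.
Step 2:
                   L          C
  I            11.07     0.8989
  C          -0.7602     0.5068
  E            10.31      1.406
  solve Keq expr → x = 0.2534; check Q = 0.001802

Q₀ = 1.4301e+04; Q > K (proceeds reverse)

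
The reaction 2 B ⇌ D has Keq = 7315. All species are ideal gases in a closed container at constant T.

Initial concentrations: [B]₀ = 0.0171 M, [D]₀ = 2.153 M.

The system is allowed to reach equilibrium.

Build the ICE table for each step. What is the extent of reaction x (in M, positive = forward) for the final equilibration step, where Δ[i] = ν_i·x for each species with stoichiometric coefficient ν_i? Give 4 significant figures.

Q₀ = 7363 vs Keq = 7315 ⇒ Q>K, reverse
Step 1:
                  B         D
  init       0.0171     2.153
  Δ       5.5842e-05 -2.7921e-05
  eq        0.01716     2.153
  solve Keq expr → x = -2.7921e-05; check Q = 7315

x = -2.7921e-05 M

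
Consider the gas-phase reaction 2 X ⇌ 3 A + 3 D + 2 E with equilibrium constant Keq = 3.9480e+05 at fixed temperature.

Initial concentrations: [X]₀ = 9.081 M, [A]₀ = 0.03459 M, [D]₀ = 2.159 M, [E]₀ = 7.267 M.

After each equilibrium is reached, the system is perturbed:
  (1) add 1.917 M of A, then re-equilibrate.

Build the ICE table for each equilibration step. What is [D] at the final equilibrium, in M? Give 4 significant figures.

Q₀ = 2.6672e-04 vs Keq = 3.9480e+05 ⇒ Q<K, forward
Step 1:
                    X           A           D           E
  I             9.081     0.03459       2.159       7.267
  C            -3.791       5.686       5.686       3.791
  E              5.29        5.72       7.845       11.06
  solve Keq expr → x = 1.895; check Q = 3.9480e+05
Then add 1.917 M of A.
Step 2:
                    X           A           D           E
  I              5.29       7.637       7.845       11.06
  C            0.4903     -0.7355     -0.7355     -0.4903
  E             5.781       6.902       7.109       10.57
  solve Keq expr → x = -0.2452; check Q = 3.9480e+05

[D]_eq = 7.109 M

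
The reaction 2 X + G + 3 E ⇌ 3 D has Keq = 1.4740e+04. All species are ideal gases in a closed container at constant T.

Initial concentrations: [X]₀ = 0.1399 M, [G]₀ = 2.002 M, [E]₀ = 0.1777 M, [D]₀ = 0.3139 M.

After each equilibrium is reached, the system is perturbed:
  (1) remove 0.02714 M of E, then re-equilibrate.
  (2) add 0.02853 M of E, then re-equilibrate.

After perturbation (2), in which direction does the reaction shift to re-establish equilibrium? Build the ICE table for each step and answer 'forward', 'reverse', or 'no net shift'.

Q₀ = 140.7 vs Keq = 1.4740e+04 ⇒ Q<K, forward
Step 1:
                    X           G           E           D
  I            0.1399       2.002      0.1777      0.3139
  C          -0.06697    -0.03348     -0.1005      0.1005
  E           0.07293       1.969     0.07725      0.4144
  solve Keq expr → x = 0.03348; check Q = 1.4740e+04
Then remove 0.02714 M of E.
Step 2:
                    X           G           E           D
  I           0.07293       1.969     0.05011      0.4144
  C           0.01138     0.00569     0.01707    -0.01707
  E           0.08431       1.974     0.06718      0.3973
  solve Keq expr → x = -0.00569; check Q = 1.4740e+04
Then add 0.02853 M of E.
Step 3:
                    X           G           E           D
  I           0.08431       1.974     0.09571      0.3973
  C          -0.01194   -0.005968     -0.0179      0.0179
  E           0.07238       1.968      0.0778      0.4152
  solve Keq expr → x = 0.005968; check Q = 1.4740e+04

Direction: forward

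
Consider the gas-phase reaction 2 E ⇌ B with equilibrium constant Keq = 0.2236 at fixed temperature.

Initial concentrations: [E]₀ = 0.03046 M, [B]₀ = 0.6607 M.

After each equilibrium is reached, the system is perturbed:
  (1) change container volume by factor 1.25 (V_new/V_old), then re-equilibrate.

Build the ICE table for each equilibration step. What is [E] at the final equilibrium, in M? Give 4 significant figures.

Q₀ = 712.1 vs Keq = 0.2236 ⇒ Q>K, reverse
Step 1:
                    E           B
  I           0.03046      0.6607
  C            0.9186     -0.4593
  E            0.9491      0.2014
  solve Keq expr → x = -0.4593; check Q = 0.2236
Then change container volume by factor 1.25 (V_new/V_old).
Step 2:
                    E           B
  I            0.7592      0.1611
  C             0.038      -0.019
  E            0.7972      0.1421
  solve Keq expr → x = -0.019; check Q = 0.2236

[E]_eq = 0.7972 M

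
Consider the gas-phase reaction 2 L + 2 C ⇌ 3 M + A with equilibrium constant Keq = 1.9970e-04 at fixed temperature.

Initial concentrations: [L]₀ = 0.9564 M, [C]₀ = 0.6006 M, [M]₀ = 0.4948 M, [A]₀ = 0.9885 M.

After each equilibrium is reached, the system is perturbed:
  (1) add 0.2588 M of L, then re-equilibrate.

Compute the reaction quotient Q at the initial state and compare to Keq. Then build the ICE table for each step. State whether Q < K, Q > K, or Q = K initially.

Q₀ = 0.3629; Q > K (proceeds reverse)

Q₀ = 0.3629 vs Keq = 1.9970e-04 ⇒ Q>K, reverse
Step 1:
                   L          C          M          A
  init        0.9564     0.6006     0.4948     0.9885
  Δ           0.2859     0.2859    -0.4289     -0.143
  eq           1.242     0.8865    0.06592     0.8455
  solve Keq expr → x = -0.143; check Q = 1.9970e-04
Then add 0.2588 M of L.
Step 2:
                   L          C          M          A
  init         1.501     0.8865    0.06592     0.8455
  Δ        -0.005526  -0.005526   0.008289   0.002763
  eq           1.496      0.881    0.07421     0.8483
  solve Keq expr → x = 0.002763; check Q = 1.9970e-04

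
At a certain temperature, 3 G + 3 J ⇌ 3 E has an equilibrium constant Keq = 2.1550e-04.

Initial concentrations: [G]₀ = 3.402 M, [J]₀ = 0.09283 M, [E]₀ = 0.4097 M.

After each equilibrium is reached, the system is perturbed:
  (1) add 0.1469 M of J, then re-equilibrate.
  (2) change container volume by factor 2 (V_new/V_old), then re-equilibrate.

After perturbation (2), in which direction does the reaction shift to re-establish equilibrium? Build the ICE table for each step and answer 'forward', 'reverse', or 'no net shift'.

Direction: reverse

Q₀ = 2.183 vs Keq = 2.1550e-04 ⇒ Q>K, reverse
Step 1:
                    G           J           E
  I             3.402     0.09283      0.4097
  C            0.3181      0.3181     -0.3181
  E              3.72      0.4109     0.09164
  solve Keq expr → x = -0.106; check Q = 2.1550e-04
Then add 0.1469 M of J.
Step 2:
                    G           J           E
  I              3.72      0.5578     0.09164
  C          -0.02611    -0.02611     0.02611
  E             3.694      0.5317      0.1177
  solve Keq expr → x = 0.008703; check Q = 2.1550e-04
Then change container volume by factor 2 (V_new/V_old).
Step 3:
                    G           J           E
  I             1.847      0.2658     0.05887
  C           0.02609     0.02609    -0.02609
  E             1.873      0.2919     0.03278
  solve Keq expr → x = -0.008697; check Q = 2.1550e-04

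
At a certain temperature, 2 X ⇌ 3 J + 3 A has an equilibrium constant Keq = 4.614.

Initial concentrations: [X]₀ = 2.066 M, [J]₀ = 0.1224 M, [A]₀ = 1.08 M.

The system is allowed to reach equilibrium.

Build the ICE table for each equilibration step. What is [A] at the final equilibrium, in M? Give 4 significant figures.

[A]_eq = 2.014 M

Q₀ = 5.4120e-04 vs Keq = 4.614 ⇒ Q<K, forward
Step 1:
                   X          J          A
  Initial      2.066     0.1224       1.08
  Change     -0.6224     0.9336     0.9336
  Equil        1.444      1.056      2.014
  solve Keq expr → x = 0.3112; check Q = 4.614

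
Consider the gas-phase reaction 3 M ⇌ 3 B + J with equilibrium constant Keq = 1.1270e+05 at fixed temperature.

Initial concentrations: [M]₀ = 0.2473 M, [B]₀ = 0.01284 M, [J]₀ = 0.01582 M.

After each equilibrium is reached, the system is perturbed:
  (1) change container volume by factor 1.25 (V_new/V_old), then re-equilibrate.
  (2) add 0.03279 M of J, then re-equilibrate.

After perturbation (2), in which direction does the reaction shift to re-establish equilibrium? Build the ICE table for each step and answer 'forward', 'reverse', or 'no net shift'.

Direction: reverse

Q₀ = 2.2143e-06 vs Keq = 1.1270e+05 ⇒ Q<K, forward
Step 1:
                   M          B          J
  init        0.2473    0.01284    0.01582
  Δ          -0.2448     0.2448    0.08162
  eq        0.002455     0.2577    0.09744
  solve Keq expr → x = 0.08162; check Q = 1.1270e+05
Then change container volume by factor 1.25 (V_new/V_old).
Step 2:
                   M          B          J
  init      0.001964     0.2061    0.07795
  Δ       -1.3918e-04 1.3918e-04 4.6394e-05
  eq        0.001825     0.2063    0.07799
  solve Keq expr → x = 4.6394e-05; check Q = 1.1270e+05
Then add 0.03279 M of J.
Step 3:
                   M          B          J
  init      0.001825     0.2063     0.1108
  Δ       2.2376e-04 -2.2376e-04 -7.4586e-05
  eq        0.002048     0.2061     0.1107
  solve Keq expr → x = -7.4586e-05; check Q = 1.1270e+05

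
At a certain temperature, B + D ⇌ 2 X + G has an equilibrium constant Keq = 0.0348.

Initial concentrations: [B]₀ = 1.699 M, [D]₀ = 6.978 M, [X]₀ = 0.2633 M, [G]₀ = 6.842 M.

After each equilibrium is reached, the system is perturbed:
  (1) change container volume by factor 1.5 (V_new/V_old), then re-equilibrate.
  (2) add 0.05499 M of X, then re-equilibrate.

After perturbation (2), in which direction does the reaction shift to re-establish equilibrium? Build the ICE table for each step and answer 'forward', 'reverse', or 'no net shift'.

Q₀ = 0.04001 vs Keq = 0.0348 ⇒ Q>K, reverse
Step 1:
                   B          D          X          G
  init         1.699      6.978     0.2633      6.842
  Δ         0.008416   0.008416   -0.01683  -0.008416
  eq           1.707      6.986     0.2465      6.834
  solve Keq expr → x = -0.008416; check Q = 0.0348
Then change container volume by factor 1.5 (V_new/V_old).
Step 2:
                   B          D          X          G
  init         1.138      4.658     0.1643      4.556
  Δ         -0.01732   -0.01732    0.03464    0.01732
  eq           1.121       4.64      0.199      4.573
  solve Keq expr → x = 0.01732; check Q = 0.0348
Then add 0.05499 M of X.
Step 3:
                   B          D          X          G
  init         1.121       4.64     0.2539      4.573
  Δ          0.02579    0.02579   -0.05158   -0.02579
  eq           1.147      4.666     0.2024      4.547
  solve Keq expr → x = -0.02579; check Q = 0.0348

Direction: reverse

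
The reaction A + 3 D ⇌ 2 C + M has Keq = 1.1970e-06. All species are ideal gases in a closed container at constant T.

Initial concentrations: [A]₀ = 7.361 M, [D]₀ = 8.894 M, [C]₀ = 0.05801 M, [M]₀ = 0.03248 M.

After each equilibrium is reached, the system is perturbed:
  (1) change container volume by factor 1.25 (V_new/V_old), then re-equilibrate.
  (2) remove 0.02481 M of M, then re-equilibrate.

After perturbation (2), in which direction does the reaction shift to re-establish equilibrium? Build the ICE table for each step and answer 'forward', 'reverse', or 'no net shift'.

Direction: forward

Q₀ = 2.1105e-08 vs Keq = 1.1970e-06 ⇒ Q<K, forward
Step 1:
                   A          D          C          M
  I            7.361      8.894    0.05801    0.03248
  C         -0.08195    -0.2459     0.1639    0.08195
  E            7.279      8.648     0.2219     0.1144
  solve Keq expr → x = 0.08195; check Q = 1.1970e-06
Then change container volume by factor 1.25 (V_new/V_old).
Step 2:
                   A          D          C          M
  I            5.823      6.919     0.1775    0.09155
  C         0.006176    0.01853   -0.01235  -0.006176
  E            5.829      6.937     0.1652    0.08537
  solve Keq expr → x = -0.006176; check Q = 1.1970e-06
Then remove 0.02481 M of M.
Step 3:
                   A          D          C          M
  I            5.829      6.937     0.1652    0.06056
  C        -0.008595   -0.02578    0.01719   0.008595
  E            5.821      6.911     0.1824    0.06916
  solve Keq expr → x = 0.008595; check Q = 1.1970e-06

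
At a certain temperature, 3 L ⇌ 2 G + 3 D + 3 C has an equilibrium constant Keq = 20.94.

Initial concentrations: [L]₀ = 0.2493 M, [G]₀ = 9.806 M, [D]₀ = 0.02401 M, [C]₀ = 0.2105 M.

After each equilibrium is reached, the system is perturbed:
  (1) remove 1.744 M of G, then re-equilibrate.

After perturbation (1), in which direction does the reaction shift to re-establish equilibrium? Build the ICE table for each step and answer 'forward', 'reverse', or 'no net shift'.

Direction: forward

Q₀ = 8.0122e-04 vs Keq = 20.94 ⇒ Q<K, forward
Step 1:
                    L           G           D           C
  I            0.2493       9.806     0.02401      0.2105
  C            -0.147       0.098       0.147       0.147
  E            0.1023       9.904       0.171      0.3575
  solve Keq expr → x = 0.049; check Q = 20.94
Then remove 1.744 M of G.
Step 2:
                    L           G           D           C
  I            0.1023        8.16       0.171      0.3575
  C         -0.006913    0.004609    0.006913    0.006913
  E           0.09538       8.165      0.1779      0.3644
  solve Keq expr → x = 0.002304; check Q = 20.94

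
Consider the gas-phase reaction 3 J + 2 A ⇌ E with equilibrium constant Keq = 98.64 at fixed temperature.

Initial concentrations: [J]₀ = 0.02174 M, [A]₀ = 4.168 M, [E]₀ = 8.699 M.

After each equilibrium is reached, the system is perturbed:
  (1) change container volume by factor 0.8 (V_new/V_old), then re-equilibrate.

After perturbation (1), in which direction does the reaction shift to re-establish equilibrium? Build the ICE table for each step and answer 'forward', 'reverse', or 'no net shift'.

Direction: forward

Q₀ = 4.8734e+04 vs Keq = 98.64 ⇒ Q>K, reverse
Step 1:
                    J           A           E
  Initial     0.02174       4.168       8.699
  Change       0.1472     0.09811    -0.04905
  Equil        0.1689       4.266        8.65
  solve Keq expr → x = -0.04905; check Q = 98.64
Then change container volume by factor 0.8 (V_new/V_old).
Step 2:
                    J           A           E
  Initial      0.2111       5.333       10.81
  Change     -0.05354    -0.03569     0.01785
  Equil        0.1576       5.297       10.83
  solve Keq expr → x = 0.01785; check Q = 98.64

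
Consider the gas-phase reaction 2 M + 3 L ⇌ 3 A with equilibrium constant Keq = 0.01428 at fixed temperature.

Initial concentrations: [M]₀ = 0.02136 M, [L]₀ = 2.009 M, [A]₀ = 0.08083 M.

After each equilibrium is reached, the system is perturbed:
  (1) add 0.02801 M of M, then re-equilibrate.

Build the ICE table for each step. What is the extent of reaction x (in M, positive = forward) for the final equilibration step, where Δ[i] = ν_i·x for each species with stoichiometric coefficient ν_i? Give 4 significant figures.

Q₀ = 0.1427 vs Keq = 0.01428 ⇒ Q>K, reverse
Step 1:
                   M          L          A
  I          0.02136      2.009    0.08083
  C          0.01668    0.02502   -0.02502
  E          0.03804      2.034    0.05581
  solve Keq expr → x = -0.008339; check Q = 0.01428
Then add 0.02801 M of M.
Step 2:
                   M          L          A
  I          0.06605      2.034    0.05581
  C         -0.01038   -0.01558    0.01558
  E          0.05566      2.018    0.07139
  solve Keq expr → x = 0.005192; check Q = 0.01428

x = 0.005192 M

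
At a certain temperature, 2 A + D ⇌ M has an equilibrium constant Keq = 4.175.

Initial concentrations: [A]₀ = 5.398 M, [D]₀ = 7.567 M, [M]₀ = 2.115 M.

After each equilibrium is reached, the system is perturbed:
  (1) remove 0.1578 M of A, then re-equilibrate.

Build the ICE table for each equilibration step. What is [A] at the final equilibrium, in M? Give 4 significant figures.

Q₀ = 0.009592 vs Keq = 4.175 ⇒ Q<K, forward
Step 1:
                  A         D         M
  I           5.398     7.567     2.115
  C          -4.934    -2.467     2.467
  E          0.4639       5.1     4.582
  solve Keq expr → x = 2.467; check Q = 4.175
Then remove 0.1578 M of A.
Step 2:
                  A         D         M
  I          0.3061       5.1     4.582
  C          0.1506   0.07531  -0.07531
  E          0.4567     5.175     4.507
  solve Keq expr → x = -0.07531; check Q = 4.175

[A]_eq = 0.4567 M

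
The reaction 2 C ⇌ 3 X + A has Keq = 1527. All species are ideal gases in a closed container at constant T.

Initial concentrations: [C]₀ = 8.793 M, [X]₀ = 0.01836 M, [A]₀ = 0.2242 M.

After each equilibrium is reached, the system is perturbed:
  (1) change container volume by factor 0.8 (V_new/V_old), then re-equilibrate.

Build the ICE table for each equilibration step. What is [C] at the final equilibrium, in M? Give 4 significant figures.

[C]_eq = 2.488 M

Q₀ = 1.7946e-08 vs Keq = 1527 ⇒ Q<K, forward
Step 1:
                    C           X           A
  Initial       8.793     0.01836      0.2242
  Change       -7.073       10.61       3.537
  Equil          1.72       10.63       3.761
  solve Keq expr → x = 3.537; check Q = 1527
Then change container volume by factor 0.8 (V_new/V_old).
Step 2:
                    C           X           A
  Initial        2.15       13.29       4.701
  Change       0.3387      -0.508     -0.1693
  Equil         2.488       12.78       4.532
  solve Keq expr → x = -0.1693; check Q = 1527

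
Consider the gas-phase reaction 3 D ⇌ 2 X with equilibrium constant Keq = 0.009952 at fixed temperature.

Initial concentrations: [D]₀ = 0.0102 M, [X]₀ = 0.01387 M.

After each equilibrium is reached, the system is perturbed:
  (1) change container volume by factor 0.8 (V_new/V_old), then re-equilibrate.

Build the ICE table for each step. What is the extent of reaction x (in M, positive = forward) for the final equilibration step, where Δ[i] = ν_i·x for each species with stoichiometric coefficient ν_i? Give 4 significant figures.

x = 3.7045e-05 M

Q₀ = 181.3 vs Keq = 0.009952 ⇒ Q>K, reverse
Step 1:
                  D         X
  I          0.0102   0.01387
  C         0.02002  -0.01335
  E         0.03022 5.2405e-04
  solve Keq expr → x = -0.006673; check Q = 0.009952
Then change container volume by factor 0.8 (V_new/V_old).
Step 2:
                  D         X
  I         0.03777 6.5506e-04
  C       -1.1114e-04 7.4090e-05
  E         0.03766 7.2915e-04
  solve Keq expr → x = 3.7045e-05; check Q = 0.009952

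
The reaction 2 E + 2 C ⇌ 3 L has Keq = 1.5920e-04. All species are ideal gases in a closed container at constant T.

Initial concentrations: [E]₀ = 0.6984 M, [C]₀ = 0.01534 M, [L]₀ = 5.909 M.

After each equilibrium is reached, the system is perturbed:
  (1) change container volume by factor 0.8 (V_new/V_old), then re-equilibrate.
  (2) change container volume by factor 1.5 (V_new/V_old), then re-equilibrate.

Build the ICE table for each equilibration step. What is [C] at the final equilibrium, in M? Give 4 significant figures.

Q₀ = 1.7976e+06 vs Keq = 1.5920e-04 ⇒ Q>K, reverse
Step 1:
                    E           C           L
  init         0.6984     0.01534       5.909
  Δ             3.706       3.706      -5.559
  eq            4.405       3.722      0.3497
  solve Keq expr → x = -1.853; check Q = 1.5920e-04
Then change container volume by factor 0.8 (V_new/V_old).
Step 2:
                    E           C           L
  init          5.506       4.652      0.4372
  Δ          -0.02078    -0.02078     0.03117
  eq            5.485       4.631      0.4683
  solve Keq expr → x = 0.01039; check Q = 1.5920e-04
Then change container volume by factor 1.5 (V_new/V_old).
Step 3:
                    E           C           L
  init          3.657       3.087      0.3122
  Δ           0.02454     0.02454     -0.0368
  eq            3.681       3.112      0.2754
  solve Keq expr → x = -0.01227; check Q = 1.5920e-04

[C]_eq = 3.112 M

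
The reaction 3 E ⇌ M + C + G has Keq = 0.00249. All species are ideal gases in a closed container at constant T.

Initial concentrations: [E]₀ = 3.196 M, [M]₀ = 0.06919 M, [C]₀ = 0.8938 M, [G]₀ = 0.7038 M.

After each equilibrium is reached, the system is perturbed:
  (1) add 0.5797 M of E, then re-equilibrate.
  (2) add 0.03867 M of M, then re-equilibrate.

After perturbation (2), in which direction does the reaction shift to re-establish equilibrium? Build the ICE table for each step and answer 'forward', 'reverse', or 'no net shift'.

Q₀ = 0.001333 vs Keq = 0.00249 ⇒ Q<K, forward
Step 1:
                  E         M         C         G
  Initial     3.196   0.06919    0.8938    0.7038
  Change    -0.1107   0.03689   0.03689   0.03689
  Equil       3.085    0.1061    0.9307    0.7407
  solve Keq expr → x = 0.03689; check Q = 0.00249
Then add 0.5797 M of E.
Step 2:
                  E         M         C         G
  Initial     3.665    0.1061    0.9307    0.7407
  Change    -0.1205   0.04017   0.04017   0.04017
  Equil       3.544    0.1463    0.9709    0.7809
  solve Keq expr → x = 0.04017; check Q = 0.00249
Then add 0.03867 M of M.
Step 3:
                  E         M         C         G
  Initial     3.544    0.1849    0.9709    0.7809
  Change     0.0663   -0.0221   -0.0221   -0.0221
  Equil       3.611    0.1628    0.9488    0.7588
  solve Keq expr → x = -0.0221; check Q = 0.00249

Direction: reverse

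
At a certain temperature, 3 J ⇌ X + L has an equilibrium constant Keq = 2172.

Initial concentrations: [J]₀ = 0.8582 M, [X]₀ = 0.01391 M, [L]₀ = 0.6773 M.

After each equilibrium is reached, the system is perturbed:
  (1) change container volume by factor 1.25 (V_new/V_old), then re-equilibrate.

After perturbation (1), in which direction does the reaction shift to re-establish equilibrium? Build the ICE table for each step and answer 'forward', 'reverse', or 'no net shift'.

Q₀ = 0.01491 vs Keq = 2172 ⇒ Q<K, forward
Step 1:
                    J           X           L
  I            0.8582     0.01391      0.6773
  C           -0.8084      0.2695      0.2695
  E            0.0498      0.2834      0.9468
  solve Keq expr → x = 0.2695; check Q = 2172
Then change container volume by factor 1.25 (V_new/V_old).
Step 2:
                    J           X           L
  I           0.03984      0.2267      0.7574
  C          0.002995 -9.9819e-04 -9.9819e-04
  E           0.04284      0.2257      0.7564
  solve Keq expr → x = -9.9819e-04; check Q = 2172

Direction: reverse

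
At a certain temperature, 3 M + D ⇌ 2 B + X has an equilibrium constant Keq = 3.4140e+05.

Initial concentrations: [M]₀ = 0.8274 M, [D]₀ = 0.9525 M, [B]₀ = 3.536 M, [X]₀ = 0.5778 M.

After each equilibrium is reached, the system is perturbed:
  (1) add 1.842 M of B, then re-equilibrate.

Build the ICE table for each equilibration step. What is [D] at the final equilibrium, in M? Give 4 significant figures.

Q₀ = 13.39 vs Keq = 3.4140e+05 ⇒ Q<K, forward
Step 1:
                    M           D           B           X
  Initial      0.8274      0.9525       3.536      0.5778
  Change      -0.7885     -0.2628      0.5257      0.2628
  Equil       0.03891      0.6897       4.062      0.8406
  solve Keq expr → x = 0.2628; check Q = 3.4140e+05
Then add 1.842 M of B.
Step 2:
                    M           D           B           X
  Initial     0.03891      0.6897       5.904      0.8406
  Change      0.01082    0.003606   -0.007212   -0.003606
  Equil       0.04973      0.6933       5.896       0.837
  solve Keq expr → x = -0.003606; check Q = 3.4140e+05

[D]_eq = 0.6933 M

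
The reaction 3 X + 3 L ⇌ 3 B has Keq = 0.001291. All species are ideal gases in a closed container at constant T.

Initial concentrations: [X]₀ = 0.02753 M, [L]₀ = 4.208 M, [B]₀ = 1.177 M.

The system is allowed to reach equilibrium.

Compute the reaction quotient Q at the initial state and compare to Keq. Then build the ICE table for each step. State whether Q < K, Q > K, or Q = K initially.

Q₀ = 1049 vs Keq = 0.001291 ⇒ Q>K, reverse
Step 1:
                  X         L         B
  I         0.02753     4.208     1.177
  C          0.7545    0.7545   -0.7545
  E           0.782     4.962    0.4225
  solve Keq expr → x = -0.2515; check Q = 0.001291

Q₀ = 1049; Q > K (proceeds reverse)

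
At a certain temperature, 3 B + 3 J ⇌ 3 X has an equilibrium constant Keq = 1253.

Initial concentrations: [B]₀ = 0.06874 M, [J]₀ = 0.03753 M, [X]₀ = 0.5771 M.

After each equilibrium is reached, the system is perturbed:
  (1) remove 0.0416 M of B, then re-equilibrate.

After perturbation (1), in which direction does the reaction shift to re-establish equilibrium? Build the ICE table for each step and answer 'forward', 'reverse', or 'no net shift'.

Direction: reverse

Q₀ = 1.1194e+07 vs Keq = 1253 ⇒ Q>K, reverse
Step 1:
                    B           J           X
  init        0.06874     0.03753      0.5771
  Δ            0.1472      0.1472     -0.1472
  eq           0.2159      0.1847      0.4299
  solve Keq expr → x = -0.04906; check Q = 1253
Then remove 0.0416 M of B.
Step 2:
                    B           J           X
  init         0.1743      0.1847      0.4299
  Δ           0.01641     0.01641    -0.01641
  eq           0.1907      0.2011      0.4135
  solve Keq expr → x = -0.005471; check Q = 1253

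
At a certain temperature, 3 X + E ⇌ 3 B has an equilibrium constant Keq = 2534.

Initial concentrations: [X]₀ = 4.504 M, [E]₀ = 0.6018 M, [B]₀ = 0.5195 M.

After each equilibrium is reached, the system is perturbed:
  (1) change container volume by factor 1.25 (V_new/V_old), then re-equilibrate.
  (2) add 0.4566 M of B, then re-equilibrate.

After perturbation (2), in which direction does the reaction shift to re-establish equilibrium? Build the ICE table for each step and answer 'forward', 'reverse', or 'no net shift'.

Direction: reverse

Q₀ = 0.00255 vs Keq = 2534 ⇒ Q<K, forward
Step 1:
                   X          E          B
  I            4.504     0.6018     0.5195
  C           -1.805    -0.6015      1.805
  E            2.699 2.5189e-04      2.324
  solve Keq expr → x = 0.6015; check Q = 2534
Then change container volume by factor 1.25 (V_new/V_old).
Step 2:
                   X          E          B
  I            2.159 2.0151e-04      1.859
  C       1.5079e-04 5.0263e-05 -1.5079e-04
  E             2.16 2.5177e-04      1.859
  solve Keq expr → x = -5.0263e-05; check Q = 2534
Then add 0.4566 M of B.
Step 3:
                   X          E          B
  I             2.16 2.5177e-04      2.316
  C       7.0162e-04 2.3387e-04 -7.0162e-04
  E             2.16 4.8564e-04      2.315
  solve Keq expr → x = -2.3387e-04; check Q = 2534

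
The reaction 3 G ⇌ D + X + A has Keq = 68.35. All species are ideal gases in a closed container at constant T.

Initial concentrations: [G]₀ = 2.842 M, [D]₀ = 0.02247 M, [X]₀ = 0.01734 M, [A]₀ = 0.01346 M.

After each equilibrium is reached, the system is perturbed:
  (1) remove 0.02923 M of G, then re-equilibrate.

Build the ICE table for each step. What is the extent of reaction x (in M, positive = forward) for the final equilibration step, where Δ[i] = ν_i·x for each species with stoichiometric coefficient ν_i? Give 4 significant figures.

x = -0.009009 M

Q₀ = 2.2847e-07 vs Keq = 68.35 ⇒ Q<K, forward
Step 1:
                  G         D         X         A
  I           2.842   0.02247   0.01734   0.01346
  C          -2.624    0.8746    0.8746    0.8746
  E          0.2182    0.8971    0.8919     0.888
  solve Keq expr → x = 0.8746; check Q = 68.35
Then remove 0.02923 M of G.
Step 2:
                  G         D         X         A
  I           0.189    0.8971    0.8919     0.888
  C         0.02703 -0.009009 -0.009009 -0.009009
  E           0.216     0.888    0.8829     0.879
  solve Keq expr → x = -0.009009; check Q = 68.35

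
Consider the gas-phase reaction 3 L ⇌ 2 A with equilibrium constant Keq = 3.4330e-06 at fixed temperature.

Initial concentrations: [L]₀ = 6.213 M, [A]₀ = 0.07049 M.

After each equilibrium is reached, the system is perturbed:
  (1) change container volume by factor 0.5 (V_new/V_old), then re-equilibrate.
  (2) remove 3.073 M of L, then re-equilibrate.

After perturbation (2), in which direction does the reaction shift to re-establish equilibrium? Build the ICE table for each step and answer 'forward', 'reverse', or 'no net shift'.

Direction: reverse

Q₀ = 2.0718e-05 vs Keq = 3.4330e-06 ⇒ Q>K, reverse
Step 1:
                   L          A
  init         6.213    0.07049
  Δ          0.06205   -0.04137
  eq           6.275    0.02912
  solve Keq expr → x = -0.02068; check Q = 3.4330e-06
Then change container volume by factor 0.5 (V_new/V_old).
Step 2:
                   L          A
  init         12.55    0.05825
  Δ         -0.03567    0.02378
  eq           12.51    0.08203
  solve Keq expr → x = 0.01189; check Q = 3.4330e-06
Then remove 3.073 M of L.
Step 3:
                   L          A
  init         9.441    0.08203
  Δ          0.04187   -0.02792
  eq           9.483    0.05411
  solve Keq expr → x = -0.01396; check Q = 3.4330e-06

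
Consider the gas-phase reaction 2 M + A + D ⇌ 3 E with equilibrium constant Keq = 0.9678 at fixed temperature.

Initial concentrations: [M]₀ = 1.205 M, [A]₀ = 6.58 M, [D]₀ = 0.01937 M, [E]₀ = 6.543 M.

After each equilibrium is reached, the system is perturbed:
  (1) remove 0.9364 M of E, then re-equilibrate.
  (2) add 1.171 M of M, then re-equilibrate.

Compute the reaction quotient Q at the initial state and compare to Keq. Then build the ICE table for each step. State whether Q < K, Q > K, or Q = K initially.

Q₀ = 1514 vs Keq = 0.9678 ⇒ Q>K, reverse
Step 1:
                  M         A         D         E
  I           1.205      6.58   0.01937     6.543
  C           1.777    0.8883    0.8883    -2.665
  E           2.982     7.468    0.9077     3.878
  solve Keq expr → x = -0.8883; check Q = 0.9678
Then remove 0.9364 M of E.
Step 2:
                  M         A         D         E
  I           2.982     7.468    0.9077     2.942
  C         -0.2961    -0.148    -0.148    0.4441
  E           2.686      7.32    0.7596     3.386
  solve Keq expr → x = 0.148; check Q = 0.9678
Then add 1.171 M of M.
Step 3:
                  M         A         D         E
  I           3.857      7.32    0.7596     3.386
  C         -0.2797   -0.1398   -0.1398    0.4195
  E           3.577      7.18    0.6198     3.805
  solve Keq expr → x = 0.1398; check Q = 0.9678

Q₀ = 1514; Q > K (proceeds reverse)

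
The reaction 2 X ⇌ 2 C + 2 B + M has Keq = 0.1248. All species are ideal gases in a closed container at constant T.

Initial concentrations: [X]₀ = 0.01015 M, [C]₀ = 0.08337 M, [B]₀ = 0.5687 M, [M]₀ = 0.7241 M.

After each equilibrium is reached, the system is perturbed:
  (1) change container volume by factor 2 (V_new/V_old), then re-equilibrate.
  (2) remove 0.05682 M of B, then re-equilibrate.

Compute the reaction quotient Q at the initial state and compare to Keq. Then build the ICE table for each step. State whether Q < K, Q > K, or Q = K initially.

Q₀ = 15.8; Q > K (proceeds reverse)

Q₀ = 15.8 vs Keq = 0.1248 ⇒ Q>K, reverse
Step 1:
                  X         C         B         M
  init      0.01015   0.08337    0.5687    0.7241
  Δ         0.04182  -0.04182  -0.04182  -0.02091
  eq        0.05197   0.04155    0.5269    0.7032
  solve Keq expr → x = -0.02091; check Q = 0.1248
Then change container volume by factor 2 (V_new/V_old).
Step 2:
                  X         C         B         M
  init      0.02598   0.02078    0.2634    0.3516
  Δ        -0.01115   0.01115   0.01115  0.005576
  eq        0.01483   0.03193    0.2746    0.3572
  solve Keq expr → x = 0.005576; check Q = 0.1248
Then remove 0.05682 M of B.
Step 3:
                  X         C         B         M
  init      0.01483   0.03193    0.2178    0.3572
  Δ       -0.002139  0.002139  0.002139  0.001069
  eq        0.01269   0.03407    0.2199    0.3582
  solve Keq expr → x = 0.001069; check Q = 0.1248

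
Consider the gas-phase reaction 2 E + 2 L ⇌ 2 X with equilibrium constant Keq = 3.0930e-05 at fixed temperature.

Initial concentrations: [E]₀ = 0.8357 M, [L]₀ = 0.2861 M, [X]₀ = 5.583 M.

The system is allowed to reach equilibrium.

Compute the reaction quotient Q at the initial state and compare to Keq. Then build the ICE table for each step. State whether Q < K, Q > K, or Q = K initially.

Q₀ = 545.3; Q > K (proceeds reverse)

Q₀ = 545.3 vs Keq = 3.0930e-05 ⇒ Q>K, reverse
Step 1:
                  E         L         X
  I          0.8357    0.2861     5.583
  C           5.387     5.387    -5.387
  E           6.222     5.673    0.1963
  solve Keq expr → x = -2.693; check Q = 3.0930e-05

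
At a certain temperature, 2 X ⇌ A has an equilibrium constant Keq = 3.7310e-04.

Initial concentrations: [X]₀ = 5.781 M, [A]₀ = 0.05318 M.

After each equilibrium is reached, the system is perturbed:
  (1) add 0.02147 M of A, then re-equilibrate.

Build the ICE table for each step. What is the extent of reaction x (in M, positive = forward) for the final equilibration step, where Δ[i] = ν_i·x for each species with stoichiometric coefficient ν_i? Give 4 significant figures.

x = -0.02128 M

Q₀ = 0.001591 vs Keq = 3.7310e-04 ⇒ Q>K, reverse
Step 1:
                    X           A
  I             5.781     0.05318
  C           0.08072    -0.04036
  E             5.862     0.01282
  solve Keq expr → x = -0.04036; check Q = 3.7310e-04
Then add 0.02147 M of A.
Step 2:
                    X           A
  I             5.862     0.03429
  C           0.04257    -0.02128
  E             5.904     0.01301
  solve Keq expr → x = -0.02128; check Q = 3.7310e-04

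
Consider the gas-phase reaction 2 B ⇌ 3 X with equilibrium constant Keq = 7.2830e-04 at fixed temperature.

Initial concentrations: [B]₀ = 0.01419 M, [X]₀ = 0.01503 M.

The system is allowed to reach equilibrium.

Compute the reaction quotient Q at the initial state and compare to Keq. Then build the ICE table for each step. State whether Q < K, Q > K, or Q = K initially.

Q₀ = 0.01686; Q > K (proceeds reverse)

Q₀ = 0.01686 vs Keq = 7.2830e-04 ⇒ Q>K, reverse
Step 1:
                  B         X
  I         0.01419   0.01503
  C        0.005628 -0.008441
  E         0.01982  0.006589
  solve Keq expr → x = -0.002814; check Q = 7.2830e-04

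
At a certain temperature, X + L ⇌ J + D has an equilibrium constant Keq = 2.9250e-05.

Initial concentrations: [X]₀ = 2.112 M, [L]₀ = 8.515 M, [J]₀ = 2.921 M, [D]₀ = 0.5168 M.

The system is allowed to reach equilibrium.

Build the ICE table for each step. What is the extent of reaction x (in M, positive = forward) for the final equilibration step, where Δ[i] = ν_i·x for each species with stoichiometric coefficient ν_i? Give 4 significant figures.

x = -0.5165 M

Q₀ = 0.08394 vs Keq = 2.9250e-05 ⇒ Q>K, reverse
Step 1:
                    X           L           J           D
  I             2.112       8.515       2.921      0.5168
  C            0.5165      0.5165     -0.5165     -0.5165
  E             2.629       9.032       2.404  2.8878e-04
  solve Keq expr → x = -0.5165; check Q = 2.9250e-05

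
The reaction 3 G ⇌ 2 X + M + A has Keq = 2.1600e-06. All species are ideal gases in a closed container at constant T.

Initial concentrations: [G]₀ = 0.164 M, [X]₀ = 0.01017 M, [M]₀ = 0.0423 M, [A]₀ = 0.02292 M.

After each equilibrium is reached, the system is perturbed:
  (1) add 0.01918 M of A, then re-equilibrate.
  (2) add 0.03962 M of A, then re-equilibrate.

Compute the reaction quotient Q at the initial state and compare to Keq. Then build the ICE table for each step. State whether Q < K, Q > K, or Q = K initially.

Q₀ = 2.2733e-05 vs Keq = 2.1600e-06 ⇒ Q>K, reverse
Step 1:
                  G         X         M         A
  I           0.164   0.01017    0.0423   0.02292
  C        0.009522 -0.006348 -0.003174 -0.003174
  E          0.1735  0.003822   0.03913   0.01975
  solve Keq expr → x = -0.003174; check Q = 2.1600e-06
Then add 0.01918 M of A.
Step 2:
                  G         X         M         A
  I          0.1735  0.003822   0.03913   0.03893
  C         0.00154 -0.001027 -5.1338e-04 -5.1338e-04
  E          0.1751  0.002795   0.03861   0.03841
  solve Keq expr → x = -5.1338e-04; check Q = 2.1600e-06
Then add 0.03962 M of A.
Step 3:
                  G         X         M         A
  I          0.1751  0.002795   0.03861   0.07803
  C        0.001198 -7.9845e-04 -3.9923e-04 -3.9923e-04
  E          0.1763  0.001997   0.03821   0.07763
  solve Keq expr → x = -3.9923e-04; check Q = 2.1600e-06

Q₀ = 2.2733e-05; Q > K (proceeds reverse)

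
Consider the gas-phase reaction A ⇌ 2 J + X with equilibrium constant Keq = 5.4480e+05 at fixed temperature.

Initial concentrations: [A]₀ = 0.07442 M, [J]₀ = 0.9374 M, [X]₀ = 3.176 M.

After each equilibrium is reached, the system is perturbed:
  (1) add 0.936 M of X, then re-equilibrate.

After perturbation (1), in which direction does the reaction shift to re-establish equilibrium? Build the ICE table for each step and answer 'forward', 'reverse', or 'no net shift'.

Direction: reverse

Q₀ = 37.5 vs Keq = 5.4480e+05 ⇒ Q<K, forward
Step 1:
                   A          J          X
  I          0.07442     0.9374      3.176
  C         -0.07441     0.1488    0.07441
  E       7.0395e-06      1.086       3.25
  solve Keq expr → x = 0.07441; check Q = 5.4480e+05
Then add 0.936 M of X.
Step 2:
                   A          J          X
  I       7.0395e-06      1.086      4.186
  C       2.0270e-06 -4.0541e-06 -2.0270e-06
  E       9.0665e-06      1.086      4.186
  solve Keq expr → x = -2.0270e-06; check Q = 5.4480e+05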